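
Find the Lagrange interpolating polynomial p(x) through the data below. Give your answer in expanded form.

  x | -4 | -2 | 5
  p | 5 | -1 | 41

L_0(x) = (x + 2)(x - 5) / [18] = (1/18)x^2 - (1/6)x - 5/9
L_1(x) = (x + 4)(x - 5) / [-14] = -(1/14)x^2 + (1/14)x + 10/7
L_2(x) = (x + 4)(x + 2) / [63] = (1/63)x^2 + (2/21)x + 8/63
p(x) = 5·L_0 + (-1)·L_1 + 41·L_2
  5·L_0(x) = (5/18)x^2 - (5/6)x - 25/9
  (-1)·L_1(x) = (1/14)x^2 - (1/14)x - 10/7
  41·L_2(x) = (41/63)x^2 + (82/21)x + 328/63
Adding term by term: x^2 + 3x + 1

p(x) = x^2 + 3x + 1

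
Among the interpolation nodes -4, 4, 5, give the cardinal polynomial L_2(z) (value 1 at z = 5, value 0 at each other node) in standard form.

L_2(z) = (1/9)z^2 - 16/9

L_2(z) = (z + 4)(z - 4) / [(9)·(1)]
       = (z^2 - 16) / (9)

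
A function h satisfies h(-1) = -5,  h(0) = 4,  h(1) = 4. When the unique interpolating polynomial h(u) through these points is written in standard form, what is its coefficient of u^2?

The leading coefficient equals the top divided difference h[-1,0,1].
h[-1,0] = (4 - (-5)) / (0 - (-1)) = 9
h[0,1] = (4 - 4) / (1 - 0) = 0
h[-1,0,1] = (0 - 9) / (1 - (-1)) = -9/2

-9/2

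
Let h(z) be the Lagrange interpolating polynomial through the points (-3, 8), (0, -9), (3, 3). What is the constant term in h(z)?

-9

Build the Lagrange basis polynomials:
L_0(z) = z(z - 3) / [18] = (1/18)z^2 - (1/6)z
L_1(z) = (z + 3)(z - 3) / [-9] = -(1/9)z^2 + 1
L_2(z) = (z + 3)z / [18] = (1/18)z^2 + (1/6)z
h(z) = 8·L_0 + (-9)·L_1 + 3·L_2
Only the constant term is needed; take it from each L_i and combine:
8·(0) + (-9)·(1) + 3·(0) = -9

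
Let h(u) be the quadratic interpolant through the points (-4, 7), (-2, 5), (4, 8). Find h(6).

L_0(6) = (8)·(2)/[(-2)·(-8)] = 1
L_1(6) = (10)·(2)/[(2)·(-6)] = -5/3
L_2(6) = (10)·(8)/[(8)·(6)] = 5/3
Sum: 7·(1) + 5·(-5/3) + 8·(5/3) = 12

12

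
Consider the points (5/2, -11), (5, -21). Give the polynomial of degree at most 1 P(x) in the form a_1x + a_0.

Build the Lagrange basis polynomials:
L_0(x) = (x - 5) / [-5/2] = -(2/5)x + 2
L_1(x) = (x - 5/2) / [5/2] = (2/5)x - 1
P(x) = (-11)·L_0 + (-21)·L_1
  (-11)·L_0(x) = (22/5)x - 22
  (-21)·L_1(x) = -(42/5)x + 21
Adding term by term: -4x - 1

P(x) = -4x - 1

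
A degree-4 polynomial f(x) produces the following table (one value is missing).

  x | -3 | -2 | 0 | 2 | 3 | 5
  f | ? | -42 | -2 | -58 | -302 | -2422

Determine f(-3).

-278

The 5 known values determine f uniquely (degree ≤ 4).
Evaluate each Lagrange basis at x = -3:
L_0(-3) = (-3)·(-5)·(-6)·(-8)/[(-2)·(-4)·(-5)·(-7)] = 18/7
L_1(-3) = (-1)·(-5)·(-6)·(-8)/[(2)·(-2)·(-3)·(-5)] = -4
L_2(-3) = (-1)·(-3)·(-6)·(-8)/[(4)·(2)·(-1)·(-3)] = 6
L_3(-3) = (-1)·(-3)·(-5)·(-8)/[(5)·(3)·(1)·(-2)] = -4
L_4(-3) = (-1)·(-3)·(-5)·(-6)/[(7)·(5)·(3)·(2)] = 3/7
Sum: (-42)·(18/7) + (-2)·(-4) + (-58)·(6) + (-302)·(-4) + (-2422)·(3/7) = -278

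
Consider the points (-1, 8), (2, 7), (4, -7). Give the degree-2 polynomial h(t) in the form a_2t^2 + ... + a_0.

Newton's divided differences:
h[-1,2] = (7 - 8) / (2 - (-1)) = -1/3
h[2,4] = (-7 - 7) / (4 - 2) = -7
h[-1,2,4] = (-7 - (-1/3)) / (4 - (-1)) = -4/3
h(t) = 8 + (-1/3)·(t + 1) + (-4/3)·(t + 1)(t - 2)
Expanding: h(t) = -(4/3)t^2 + t + 31/3

h(t) = -(4/3)t^2 + t + 31/3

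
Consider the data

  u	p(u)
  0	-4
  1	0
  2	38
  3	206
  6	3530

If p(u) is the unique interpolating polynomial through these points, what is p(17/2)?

233295/16

Using Newton's divided-difference form:
p[0,1] = (0 - (-4)) / (1 - 0) = 4
p[1,2] = (38 - 0) / (2 - 1) = 38
p[2,3] = (206 - 38) / (3 - 2) = 168
p[3,6] = (3530 - 206) / (6 - 3) = 1108
p[0,1,2] = (38 - 4) / (2 - 0) = 17
p[1,2,3] = (168 - 38) / (3 - 1) = 65
p[2,3,6] = (1108 - 168) / (6 - 2) = 235
p[0,1,2,3] = (65 - 17) / (3 - 0) = 16
p[1,2,3,6] = (235 - 65) / (6 - 1) = 34
p[0,1,2,3,6] = (34 - 16) / (6 - 0) = 3
p(17/2) = -4 + 4·(17/2) + 17·(17/2)·(15/2) + 16·(17/2)·(15/2)·(13/2) + 3·(17/2)·(15/2)·(13/2)·(11/2) = 233295/16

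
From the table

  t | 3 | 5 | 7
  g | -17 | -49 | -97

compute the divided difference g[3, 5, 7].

g[3,5] = (-49 - (-17)) / (5 - 3) = -16
g[5,7] = (-97 - (-49)) / (7 - 5) = -24
g[3,5,7] = (-24 - (-16)) / (7 - 3) = -2

-2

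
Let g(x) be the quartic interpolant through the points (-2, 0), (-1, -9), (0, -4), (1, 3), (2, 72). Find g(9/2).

24947/16

Evaluate each Lagrange basis at x = 9/2:
L_0(9/2) = (11/2)·(9/2)·(7/2)·(5/2)/[(-1)·(-2)·(-3)·(-4)] = 1155/128
L_1(9/2) = (13/2)·(9/2)·(7/2)·(5/2)/[(1)·(-1)·(-2)·(-3)] = -1365/32
L_2(9/2) = (13/2)·(11/2)·(7/2)·(5/2)/[(2)·(1)·(-1)·(-2)] = 5005/64
L_3(9/2) = (13/2)·(11/2)·(9/2)·(5/2)/[(3)·(2)·(1)·(-1)] = -2145/32
L_4(9/2) = (13/2)·(11/2)·(9/2)·(7/2)/[(4)·(3)·(2)·(1)] = 3003/128
Sum: 0 + (-9)·(-1365/32) + (-4)·(5005/64) + 3·(-2145/32) + 72·(3003/128) = 24947/16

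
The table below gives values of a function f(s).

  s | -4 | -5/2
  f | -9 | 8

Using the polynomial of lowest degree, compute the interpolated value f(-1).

Evaluate each Lagrange basis at s = -1:
L_0(-1) = (3/2)/[(-3/2)] = -1
L_1(-1) = (3)/[(3/2)] = 2
Sum: (-9)·(-1) + 8·(2) = 25

25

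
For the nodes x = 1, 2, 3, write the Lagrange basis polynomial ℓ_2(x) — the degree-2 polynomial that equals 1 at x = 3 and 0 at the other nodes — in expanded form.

ℓ_2(x) = (x - 1)(x - 2) / [(2)·(1)]
       = (x^2 - 3x + 2) / (2)

ℓ_2(x) = (1/2)x^2 - (3/2)x + 1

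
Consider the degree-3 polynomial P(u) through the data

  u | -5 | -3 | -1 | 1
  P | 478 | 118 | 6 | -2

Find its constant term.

-2

L_0(u) = (u + 3)(u + 1)(u - 1) / [-48] = -(1/48)u^3 - (1/16)u^2 + (1/48)u + 1/16
L_1(u) = (u + 5)(u + 1)(u - 1) / [16] = (1/16)u^3 + (5/16)u^2 - (1/16)u - 5/16
L_2(u) = (u + 5)(u + 3)(u - 1) / [-16] = -(1/16)u^3 - (7/16)u^2 - (7/16)u + 15/16
L_3(u) = (u + 5)(u + 3)(u + 1) / [48] = (1/48)u^3 + (3/16)u^2 + (23/48)u + 5/16
P(u) = 478·L_0 + 118·L_1 + 6·L_2 + (-2)·L_3
Only the constant term is needed; take it from each L_i and combine:
478·(1/16) + 118·(-5/16) + 6·(15/16) + (-2)·(5/16) = -2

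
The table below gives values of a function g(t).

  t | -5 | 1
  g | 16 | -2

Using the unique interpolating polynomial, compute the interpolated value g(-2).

7

Evaluate each Lagrange basis at t = -2:
L_0(-2) = (-3)/[(-6)] = 1/2
L_1(-2) = (3)/[(6)] = 1/2
Sum: 16·(1/2) + (-2)·(1/2) = 7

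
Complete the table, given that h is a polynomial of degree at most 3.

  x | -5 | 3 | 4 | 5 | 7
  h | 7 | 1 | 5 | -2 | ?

The 4 known values determine h uniquely (degree ≤ 3).
Evaluate each Lagrange basis at x = 7:
L_0(7) = (4)·(3)·(2)/[(-8)·(-9)·(-10)] = -1/30
L_1(7) = (12)·(3)·(2)/[(8)·(-1)·(-2)] = 9/2
L_2(7) = (12)·(4)·(2)/[(9)·(1)·(-1)] = -32/3
L_3(7) = (12)·(4)·(3)/[(10)·(2)·(1)] = 36/5
Sum: 7·(-1/30) + 1·(9/2) + 5·(-32/3) + (-2)·(36/5) = -952/15

-952/15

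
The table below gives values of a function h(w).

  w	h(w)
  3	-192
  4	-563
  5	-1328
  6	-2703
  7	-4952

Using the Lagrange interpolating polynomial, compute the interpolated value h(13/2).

Evaluate each Lagrange basis at w = 13/2:
L_0(13/2) = (5/2)·(3/2)·(1/2)·(-1/2)/[(-1)·(-2)·(-3)·(-4)] = -5/128
L_1(13/2) = (7/2)·(3/2)·(1/2)·(-1/2)/[(1)·(-1)·(-2)·(-3)] = 7/32
L_2(13/2) = (7/2)·(5/2)·(1/2)·(-1/2)/[(2)·(1)·(-1)·(-2)] = -35/64
L_3(13/2) = (7/2)·(5/2)·(3/2)·(-1/2)/[(3)·(2)·(1)·(-1)] = 35/32
L_4(13/2) = (7/2)·(5/2)·(3/2)·(1/2)/[(4)·(3)·(2)·(1)] = 35/128
Sum: (-192)·(-5/128) + (-563)·(7/32) + (-1328)·(-35/64) + (-2703)·(35/32) + (-4952)·(35/128) = -29599/8

-29599/8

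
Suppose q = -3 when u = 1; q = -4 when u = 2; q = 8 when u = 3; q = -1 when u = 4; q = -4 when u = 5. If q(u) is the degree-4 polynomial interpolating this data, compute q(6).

Evaluate each Lagrange basis at u = 6:
L_0(6) = (4)·(3)·(2)·(1)/[(-1)·(-2)·(-3)·(-4)] = 1
L_1(6) = (5)·(3)·(2)·(1)/[(1)·(-1)·(-2)·(-3)] = -5
L_2(6) = (5)·(4)·(2)·(1)/[(2)·(1)·(-1)·(-2)] = 10
L_3(6) = (5)·(4)·(3)·(1)/[(3)·(2)·(1)·(-1)] = -10
L_4(6) = (5)·(4)·(3)·(2)/[(4)·(3)·(2)·(1)] = 5
Sum: (-3)·(1) + (-4)·(-5) + 8·(10) + (-1)·(-10) + (-4)·(5) = 87

87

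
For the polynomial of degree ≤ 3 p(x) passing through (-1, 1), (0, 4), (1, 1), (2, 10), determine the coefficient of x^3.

3

L_0(x) = x(x - 1)(x - 2) / [-6] = -(1/6)x^3 + (1/2)x^2 - (1/3)x
L_1(x) = (x + 1)(x - 1)(x - 2) / [2] = (1/2)x^3 - x^2 - (1/2)x + 1
L_2(x) = (x + 1)x(x - 2) / [-2] = -(1/2)x^3 + (1/2)x^2 + x
L_3(x) = (x + 1)x(x - 1) / [6] = (1/6)x^3 - (1/6)x
p(x) = 1·L_0 + 4·L_1 + 1·L_2 + 10·L_3
Only the coefficient of x^3 is needed; take it from each L_i and combine:
1·(-1/6) + 4·(1/2) + 1·(-1/2) + 10·(1/6) = 3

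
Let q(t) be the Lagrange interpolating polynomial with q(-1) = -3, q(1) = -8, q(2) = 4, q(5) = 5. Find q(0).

L_0(0) = (-1)·(-2)·(-5)/[(-2)·(-3)·(-6)] = 5/18
L_1(0) = (1)·(-2)·(-5)/[(2)·(-1)·(-4)] = 5/4
L_2(0) = (1)·(-1)·(-5)/[(3)·(1)·(-3)] = -5/9
L_3(0) = (1)·(-1)·(-2)/[(6)·(4)·(3)] = 1/36
Sum: (-3)·(5/18) + (-8)·(5/4) + 4·(-5/9) + 5·(1/36) = -155/12

-155/12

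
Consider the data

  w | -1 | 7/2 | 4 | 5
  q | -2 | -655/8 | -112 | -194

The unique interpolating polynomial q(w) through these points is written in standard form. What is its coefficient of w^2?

-2

L_0(w) = (w - 7/2)(w - 4)(w - 5) / [-135] = -(1/135)w^3 + (5/54)w^2 - (103/270)w + 14/27
L_1(w) = (w + 1)(w - 4)(w - 5) / [27/8] = (8/27)w^3 - (64/27)w^2 + (88/27)w + 160/27
L_2(w) = (w + 1)(w - 7/2)(w - 5) / [-5/2] = -(2/5)w^3 + 3w^2 - (18/5)w - 7
L_3(w) = (w + 1)(w - 7/2)(w - 4) / [9] = (1/9)w^3 - (13/18)w^2 + (13/18)w + 14/9
q(w) = (-2)·L_0 + (-655/8)·L_1 + (-112)·L_2 + (-194)·L_3
Only the coefficient of w^2 is needed; take it from each L_i and combine:
(-2)·(5/54) + (-655/8)·(-64/27) + (-112)·(3) + (-194)·(-13/18) = -2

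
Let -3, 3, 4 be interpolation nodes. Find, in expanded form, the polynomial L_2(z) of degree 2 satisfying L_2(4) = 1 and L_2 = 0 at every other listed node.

L_2(z) = (z + 3)(z - 3) / [(7)·(1)]
       = (z^2 - 9) / (7)

L_2(z) = (1/7)z^2 - 9/7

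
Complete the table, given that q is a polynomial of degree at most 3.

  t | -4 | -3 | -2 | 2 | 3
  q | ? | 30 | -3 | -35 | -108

The 4 known values determine q uniquely (degree ≤ 3).
Evaluate each Lagrange basis at t = -4:
L_0(-4) = (-2)·(-6)·(-7)/[(-1)·(-5)·(-6)] = 14/5
L_1(-4) = (-1)·(-6)·(-7)/[(1)·(-4)·(-5)] = -21/10
L_2(-4) = (-1)·(-2)·(-7)/[(5)·(4)·(-1)] = 7/10
L_3(-4) = (-1)·(-2)·(-6)/[(6)·(5)·(1)] = -2/5
Sum: 30·(14/5) + (-3)·(-21/10) + (-35)·(7/10) + (-108)·(-2/5) = 109

109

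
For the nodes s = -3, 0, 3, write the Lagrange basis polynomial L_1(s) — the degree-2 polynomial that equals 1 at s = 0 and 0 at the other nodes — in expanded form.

L_1(s) = -(1/9)s^2 + 1

L_1(s) = (s + 3)(s - 3) / [(3)·(-3)]
       = (s^2 - 9) / (-9)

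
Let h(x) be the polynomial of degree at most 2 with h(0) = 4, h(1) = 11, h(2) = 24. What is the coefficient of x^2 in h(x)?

3

The leading coefficient equals the top divided difference h[0,1,2].
h[0,1] = (11 - 4) / (1 - 0) = 7
h[1,2] = (24 - 11) / (2 - 1) = 13
h[0,1,2] = (13 - 7) / (2 - 0) = 3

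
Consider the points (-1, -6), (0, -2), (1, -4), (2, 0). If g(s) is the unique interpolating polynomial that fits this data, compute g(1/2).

Using Newton's divided-difference form:
g[-1,0] = (-2 - (-6)) / (0 - (-1)) = 4
g[0,1] = (-4 - (-2)) / (1 - 0) = -2
g[1,2] = (0 - (-4)) / (2 - 1) = 4
g[-1,0,1] = (-2 - 4) / (1 - (-1)) = -3
g[0,1,2] = (4 - (-2)) / (2 - 0) = 3
g[-1,0,1,2] = (3 - (-3)) / (2 - (-1)) = 2
g(1/2) = -6 + 4·(3/2) + (-3)·(3/2)·(1/2) + 2·(3/2)·(1/2)·(-1/2) = -3

-3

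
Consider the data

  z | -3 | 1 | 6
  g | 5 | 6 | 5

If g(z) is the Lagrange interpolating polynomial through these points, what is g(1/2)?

477/80

L_0(1/2) = (-1/2)·(-11/2)/[(-4)·(-9)] = 11/144
L_1(1/2) = (7/2)·(-11/2)/[(4)·(-5)] = 77/80
L_2(1/2) = (7/2)·(-1/2)/[(9)·(5)] = -7/180
Sum: 5·(11/144) + 6·(77/80) + 5·(-7/180) = 477/80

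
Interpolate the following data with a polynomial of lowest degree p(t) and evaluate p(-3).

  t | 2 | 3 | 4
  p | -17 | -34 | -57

Evaluate each Lagrange basis at t = -3:
L_0(-3) = (-6)·(-7)/[(-1)·(-2)] = 21
L_1(-3) = (-5)·(-7)/[(1)·(-1)] = -35
L_2(-3) = (-5)·(-6)/[(2)·(1)] = 15
Sum: (-17)·(21) + (-34)·(-35) + (-57)·(15) = -22

-22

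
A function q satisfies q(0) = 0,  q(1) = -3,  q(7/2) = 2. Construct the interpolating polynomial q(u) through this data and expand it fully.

q(u) = (10/7)u^2 - (31/7)u

Build the Lagrange basis polynomials:
L_0(u) = (u - 1)(u - 7/2) / [7/2] = (2/7)u^2 - (9/7)u + 1
L_1(u) = u(u - 7/2) / [-5/2] = -(2/5)u^2 + (7/5)u
L_2(u) = u(u - 1) / [35/4] = (4/35)u^2 - (4/35)u
q(u) = 0·L_0 + (-3)·L_1 + 2·L_2
  0·L_0(u) = 0
  (-3)·L_1(u) = (6/5)u^2 - (21/5)u
  2·L_2(u) = (8/35)u^2 - (8/35)u
Adding term by term: (10/7)u^2 - (31/7)u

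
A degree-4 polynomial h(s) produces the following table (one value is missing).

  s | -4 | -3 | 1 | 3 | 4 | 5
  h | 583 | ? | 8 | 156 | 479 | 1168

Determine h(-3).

192

The 5 known values determine h uniquely (degree ≤ 4).
Evaluate each Lagrange basis at s = -3:
L_0(-3) = (-4)·(-6)·(-7)·(-8)/[(-5)·(-7)·(-8)·(-9)] = 8/15
L_1(-3) = (1)·(-6)·(-7)·(-8)/[(5)·(-2)·(-3)·(-4)] = 14/5
L_2(-3) = (1)·(-4)·(-7)·(-8)/[(7)·(2)·(-1)·(-2)] = -8
L_3(-3) = (1)·(-4)·(-6)·(-8)/[(8)·(3)·(1)·(-1)] = 8
L_4(-3) = (1)·(-4)·(-6)·(-7)/[(9)·(4)·(2)·(1)] = -7/3
Sum: 583·(8/15) + 8·(14/5) + 156·(-8) + 479·(8) + 1168·(-7/3) = 192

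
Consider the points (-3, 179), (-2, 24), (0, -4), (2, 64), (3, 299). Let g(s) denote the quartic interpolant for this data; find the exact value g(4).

900

Using Newton's divided-difference form:
g[-3,-2] = (24 - 179) / (-2 - (-3)) = -155
g[-2,0] = (-4 - 24) / (0 - (-2)) = -14
g[0,2] = (64 - (-4)) / (2 - 0) = 34
g[2,3] = (299 - 64) / (3 - 2) = 235
g[-3,-2,0] = (-14 - (-155)) / (0 - (-3)) = 47
g[-2,0,2] = (34 - (-14)) / (2 - (-2)) = 12
g[0,2,3] = (235 - 34) / (3 - 0) = 67
g[-3,-2,0,2] = (12 - 47) / (2 - (-3)) = -7
g[-2,0,2,3] = (67 - 12) / (3 - (-2)) = 11
g[-3,-2,0,2,3] = (11 - (-7)) / (3 - (-3)) = 3
g(4) = 179 + (-155)·(7) + 47·(7)·(6) + (-7)·(7)·(6)·(4) + 3·(7)·(6)·(4)·(2) = 900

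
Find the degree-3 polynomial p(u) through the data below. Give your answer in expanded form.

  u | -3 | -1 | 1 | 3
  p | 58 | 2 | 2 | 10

Build the Lagrange basis polynomials:
L_0(u) = (u + 1)(u - 1)(u - 3) / [-48] = -(1/48)u^3 + (1/16)u^2 + (1/48)u - 1/16
L_1(u) = (u + 3)(u - 1)(u - 3) / [16] = (1/16)u^3 - (1/16)u^2 - (9/16)u + 9/16
L_2(u) = (u + 3)(u + 1)(u - 3) / [-16] = -(1/16)u^3 - (1/16)u^2 + (9/16)u + 9/16
L_3(u) = (u + 3)(u + 1)(u - 1) / [48] = (1/48)u^3 + (1/16)u^2 - (1/48)u - 1/16
p(u) = 58·L_0 + 2·L_1 + 2·L_2 + 10·L_3
  58·L_0(u) = -(29/24)u^3 + (29/8)u^2 + (29/24)u - 29/8
  2·L_1(u) = (1/8)u^3 - (1/8)u^2 - (9/8)u + 9/8
  2·L_2(u) = -(1/8)u^3 - (1/8)u^2 + (9/8)u + 9/8
  10·L_3(u) = (5/24)u^3 + (5/8)u^2 - (5/24)u - 5/8
Adding term by term: -u^3 + 4u^2 + u - 2

p(u) = -u^3 + 4u^2 + u - 2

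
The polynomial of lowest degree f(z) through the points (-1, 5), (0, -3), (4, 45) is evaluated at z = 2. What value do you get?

Evaluate each Lagrange basis at z = 2:
L_0(2) = (2)·(-2)/[(-1)·(-5)] = -4/5
L_1(2) = (3)·(-2)/[(1)·(-4)] = 3/2
L_2(2) = (3)·(2)/[(5)·(4)] = 3/10
Sum: 5·(-4/5) + (-3)·(3/2) + 45·(3/10) = 5

5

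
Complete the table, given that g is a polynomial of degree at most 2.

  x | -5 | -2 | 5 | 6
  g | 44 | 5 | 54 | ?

77

The 3 known values determine g uniquely (degree ≤ 2).
L_0(6) = (8)·(1)/[(-3)·(-10)] = 4/15
L_1(6) = (11)·(1)/[(3)·(-7)] = -11/21
L_2(6) = (11)·(8)/[(10)·(7)] = 44/35
Sum: 44·(4/15) + 5·(-11/21) + 54·(44/35) = 77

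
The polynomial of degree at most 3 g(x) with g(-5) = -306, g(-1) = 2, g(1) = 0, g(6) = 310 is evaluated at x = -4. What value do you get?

Evaluate each Lagrange basis at x = -4:
L_0(-4) = (-3)·(-5)·(-10)/[(-4)·(-6)·(-11)] = 25/44
L_1(-4) = (1)·(-5)·(-10)/[(4)·(-2)·(-7)] = 25/28
L_2(-4) = (1)·(-3)·(-10)/[(6)·(2)·(-5)] = -1/2
L_3(-4) = (1)·(-3)·(-5)/[(11)·(7)·(5)] = 3/77
Sum: (-306)·(25/44) + 2·(25/28) + 0 + 310·(3/77) = -160

-160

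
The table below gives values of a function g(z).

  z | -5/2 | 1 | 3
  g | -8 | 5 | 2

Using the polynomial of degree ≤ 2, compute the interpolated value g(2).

685/154

Using Newton's divided-difference form:
g[-5/2,1] = (5 - (-8)) / (1 - (-5/2)) = 26/7
g[1,3] = (2 - 5) / (3 - 1) = -3/2
g[-5/2,1,3] = (-3/2 - 26/7) / (3 - (-5/2)) = -73/77
g(2) = -8 + (26/7)·(9/2) + (-73/77)·(9/2)·(1) = 685/154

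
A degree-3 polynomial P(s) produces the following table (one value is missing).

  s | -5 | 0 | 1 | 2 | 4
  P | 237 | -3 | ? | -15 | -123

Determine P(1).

The 4 known values determine P uniquely (degree ≤ 3).
Evaluate each Lagrange basis at s = 1:
L_0(1) = (1)·(-1)·(-3)/[(-5)·(-7)·(-9)] = -1/105
L_1(1) = (6)·(-1)·(-3)/[(5)·(-2)·(-4)] = 9/20
L_2(1) = (6)·(1)·(-3)/[(7)·(2)·(-2)] = 9/14
L_3(1) = (6)·(1)·(-1)/[(9)·(4)·(2)] = -1/12
Sum: 237·(-1/105) + (-3)·(9/20) + (-15)·(9/14) + (-123)·(-1/12) = -3

-3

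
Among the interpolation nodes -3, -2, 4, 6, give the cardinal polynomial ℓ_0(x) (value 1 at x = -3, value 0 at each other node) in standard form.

ℓ_0(x) = -(1/63)x^3 + (8/63)x^2 - (4/63)x - 16/21

ℓ_0(x) = (x + 2)(x - 4)(x - 6) / [(-1)·(-7)·(-9)]
       = (x^3 - 8x^2 + 4x + 48) / (-63)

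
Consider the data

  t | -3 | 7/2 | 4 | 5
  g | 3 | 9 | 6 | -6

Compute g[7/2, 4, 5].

g[7/2,4] = (6 - 9) / (4 - 7/2) = -6
g[4,5] = (-6 - 6) / (5 - 4) = -12
g[7/2,4,5] = (-12 - (-6)) / (5 - 7/2) = -4

-4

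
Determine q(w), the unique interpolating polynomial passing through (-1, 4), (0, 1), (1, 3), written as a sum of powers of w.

Newton's divided differences:
q[-1,0] = (1 - 4) / (0 - (-1)) = -3
q[0,1] = (3 - 1) / (1 - 0) = 2
q[-1,0,1] = (2 - (-3)) / (1 - (-1)) = 5/2
q(w) = 4 + (-3)·(w + 1) + (5/2)·(w + 1)w
Expanding: q(w) = (5/2)w^2 - (1/2)w + 1

q(w) = (5/2)w^2 - (1/2)w + 1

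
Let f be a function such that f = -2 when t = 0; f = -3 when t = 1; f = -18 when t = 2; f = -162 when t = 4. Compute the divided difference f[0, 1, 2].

-7

f[0,1] = (-3 - (-2)) / (1 - 0) = -1
f[1,2] = (-18 - (-3)) / (2 - 1) = -15
f[0,1,2] = (-15 - (-1)) / (2 - 0) = -7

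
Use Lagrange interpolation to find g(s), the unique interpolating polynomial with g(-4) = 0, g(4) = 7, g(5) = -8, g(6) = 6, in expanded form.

g(s) = (1171/720)s^3 - (475/48)s^2 - (9053/360)s + 971/6

Build the Lagrange basis polynomials:
L_0(s) = (s - 4)(s - 5)(s - 6) / [-720] = -(1/720)s^3 + (1/48)s^2 - (37/360)s + 1/6
L_1(s) = (s + 4)(s - 5)(s - 6) / [16] = (1/16)s^3 - (7/16)s^2 - (7/8)s + 15/2
L_2(s) = (s + 4)(s - 4)(s - 6) / [-9] = -(1/9)s^3 + (2/3)s^2 + (16/9)s - 32/3
L_3(s) = (s + 4)(s - 4)(s - 5) / [20] = (1/20)s^3 - (1/4)s^2 - (4/5)s + 4
g(s) = 0·L_0 + 7·L_1 + (-8)·L_2 + 6·L_3
  0·L_0(s) = 0
  7·L_1(s) = (7/16)s^3 - (49/16)s^2 - (49/8)s + 105/2
  (-8)·L_2(s) = (8/9)s^3 - (16/3)s^2 - (128/9)s + 256/3
  6·L_3(s) = (3/10)s^3 - (3/2)s^2 - (24/5)s + 24
Adding term by term: (1171/720)s^3 - (475/48)s^2 - (9053/360)s + 971/6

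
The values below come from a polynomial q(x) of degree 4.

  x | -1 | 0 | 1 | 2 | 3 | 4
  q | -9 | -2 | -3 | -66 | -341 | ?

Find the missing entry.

The 5 known values determine q uniquely (degree ≤ 4).
Evaluate each Lagrange basis at x = 4:
L_0(4) = (4)·(3)·(2)·(1)/[(-1)·(-2)·(-3)·(-4)] = 1
L_1(4) = (5)·(3)·(2)·(1)/[(1)·(-1)·(-2)·(-3)] = -5
L_2(4) = (5)·(4)·(2)·(1)/[(2)·(1)·(-1)·(-2)] = 10
L_3(4) = (5)·(4)·(3)·(1)/[(3)·(2)·(1)·(-1)] = -10
L_4(4) = (5)·(4)·(3)·(2)/[(4)·(3)·(2)·(1)] = 5
Sum: (-9)·(1) + (-2)·(-5) + (-3)·(10) + (-66)·(-10) + (-341)·(5) = -1074

-1074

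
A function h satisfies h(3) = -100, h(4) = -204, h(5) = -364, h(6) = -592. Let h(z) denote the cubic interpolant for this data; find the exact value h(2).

Evaluate each Lagrange basis at z = 2:
L_0(2) = (-2)·(-3)·(-4)/[(-1)·(-2)·(-3)] = 4
L_1(2) = (-1)·(-3)·(-4)/[(1)·(-1)·(-2)] = -6
L_2(2) = (-1)·(-2)·(-4)/[(2)·(1)·(-1)] = 4
L_3(2) = (-1)·(-2)·(-3)/[(3)·(2)·(1)] = -1
Sum: (-100)·(4) + (-204)·(-6) + (-364)·(4) + (-592)·(-1) = -40

-40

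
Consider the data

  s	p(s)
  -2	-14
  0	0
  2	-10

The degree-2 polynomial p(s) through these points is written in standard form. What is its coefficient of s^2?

-3

L_0(s) = s(s - 2) / [8] = (1/8)s^2 - (1/4)s
L_1(s) = (s + 2)(s - 2) / [-4] = -(1/4)s^2 + 1
L_2(s) = (s + 2)s / [8] = (1/8)s^2 + (1/4)s
p(s) = (-14)·L_0 + 0·L_1 + (-10)·L_2
Only the coefficient of s^2 is needed; take it from each L_i and combine:
(-14)·(1/8) + 0·(-1/4) + (-10)·(1/8) = -3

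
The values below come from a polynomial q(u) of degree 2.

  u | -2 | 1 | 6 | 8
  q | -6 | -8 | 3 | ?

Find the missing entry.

149/12

The 3 known values determine q uniquely (degree ≤ 2).
Evaluate each Lagrange basis at u = 8:
L_0(8) = (7)·(2)/[(-3)·(-8)] = 7/12
L_1(8) = (10)·(2)/[(3)·(-5)] = -4/3
L_2(8) = (10)·(7)/[(8)·(5)] = 7/4
Sum: (-6)·(7/12) + (-8)·(-4/3) + 3·(7/4) = 149/12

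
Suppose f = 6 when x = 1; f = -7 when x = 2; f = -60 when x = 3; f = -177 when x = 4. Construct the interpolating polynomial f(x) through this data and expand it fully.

Newton's divided differences:
f[1,2] = (-7 - 6) / (2 - 1) = -13
f[2,3] = (-60 - (-7)) / (3 - 2) = -53
f[3,4] = (-177 - (-60)) / (4 - 3) = -117
f[1,2,3] = (-53 - (-13)) / (3 - 1) = -20
f[2,3,4] = (-117 - (-53)) / (4 - 2) = -32
f[1,2,3,4] = (-32 - (-20)) / (4 - 1) = -4
f(x) = 6 + (-13)·(x - 1) + (-20)·(x - 1)(x - 2) + (-4)·(x - 1)(x - 2)(x - 3)
Expanding: f(x) = -4x^3 + 4x^2 + 3x + 3

f(x) = -4x^3 + 4x^2 + 3x + 3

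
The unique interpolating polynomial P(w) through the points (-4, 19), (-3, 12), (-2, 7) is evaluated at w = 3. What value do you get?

12

L_0(3) = (6)·(5)/[(-1)·(-2)] = 15
L_1(3) = (7)·(5)/[(1)·(-1)] = -35
L_2(3) = (7)·(6)/[(2)·(1)] = 21
Sum: 19·(15) + 12·(-35) + 7·(21) = 12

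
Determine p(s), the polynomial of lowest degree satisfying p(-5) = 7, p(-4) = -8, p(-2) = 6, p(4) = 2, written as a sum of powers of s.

Newton's divided differences:
p[-5,-4] = (-8 - 7) / (-4 - (-5)) = -15
p[-4,-2] = (6 - (-8)) / (-2 - (-4)) = 7
p[-2,4] = (2 - 6) / (4 - (-2)) = -2/3
p[-5,-4,-2] = (7 - (-15)) / (-2 - (-5)) = 22/3
p[-4,-2,4] = (-2/3 - 7) / (4 - (-4)) = -23/24
p[-5,-4,-2,4] = (-23/24 - 22/3) / (4 - (-5)) = -199/216
p(s) = 7 + (-15)·(s + 5) + (22/3)·(s + 5)(s + 4) + (-199/216)·(s + 5)(s + 4)(s + 2)
Expanding: p(s) = -(199/216)s^3 - (605/216)s^2 + (1727/108)s + 1129/27

p(s) = -(199/216)s^3 - (605/216)s^2 + (1727/108)s + 1129/27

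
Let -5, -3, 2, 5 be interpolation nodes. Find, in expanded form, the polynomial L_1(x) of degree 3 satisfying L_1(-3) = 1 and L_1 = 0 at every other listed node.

L_1(x) = (1/80)x^3 - (1/40)x^2 - (5/16)x + 5/8

L_1(x) = (x + 5)(x - 2)(x - 5) / [(2)·(-5)·(-8)]
       = (x^3 - 2x^2 - 25x + 50) / (80)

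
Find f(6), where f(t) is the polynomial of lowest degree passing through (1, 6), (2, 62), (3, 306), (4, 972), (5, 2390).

Evaluate each Lagrange basis at t = 6:
L_0(6) = (4)·(3)·(2)·(1)/[(-1)·(-2)·(-3)·(-4)] = 1
L_1(6) = (5)·(3)·(2)·(1)/[(1)·(-1)·(-2)·(-3)] = -5
L_2(6) = (5)·(4)·(2)·(1)/[(2)·(1)·(-1)·(-2)] = 10
L_3(6) = (5)·(4)·(3)·(1)/[(3)·(2)·(1)·(-1)] = -10
L_4(6) = (5)·(4)·(3)·(2)/[(4)·(3)·(2)·(1)] = 5
Sum: 6·(1) + 62·(-5) + 306·(10) + 972·(-10) + 2390·(5) = 4986

4986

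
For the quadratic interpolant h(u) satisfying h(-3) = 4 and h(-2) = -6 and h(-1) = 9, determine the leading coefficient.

25/2

Build the Lagrange basis polynomials:
L_0(u) = (u + 2)(u + 1) / [2] = (1/2)u^2 + (3/2)u + 1
L_1(u) = (u + 3)(u + 1) / [-1] = -u^2 - 4u - 3
L_2(u) = (u + 3)(u + 2) / [2] = (1/2)u^2 + (5/2)u + 3
h(u) = 4·L_0 + (-6)·L_1 + 9·L_2
Only the coefficient of u^2 is needed; take it from each L_i and combine:
4·(1/2) + (-6)·(-1) + 9·(1/2) = 25/2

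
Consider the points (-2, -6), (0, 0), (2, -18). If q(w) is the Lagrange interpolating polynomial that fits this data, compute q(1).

-6

L_0(1) = (1)·(-1)/[(-2)·(-4)] = -1/8
L_1(1) = (3)·(-1)/[(2)·(-2)] = 3/4
L_2(1) = (3)·(1)/[(4)·(2)] = 3/8
Sum: (-6)·(-1/8) + 0 + (-18)·(3/8) = -6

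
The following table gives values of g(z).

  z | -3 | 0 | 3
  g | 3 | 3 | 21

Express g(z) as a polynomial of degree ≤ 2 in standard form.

g(z) = z^2 + 3z + 3

Newton's divided differences:
g[-3,0] = (3 - 3) / (0 - (-3)) = 0
g[0,3] = (21 - 3) / (3 - 0) = 6
g[-3,0,3] = (6 - 0) / (3 - (-3)) = 1
g(z) = 3 + 1·(z + 3)z
Expanding: g(z) = z^2 + 3z + 3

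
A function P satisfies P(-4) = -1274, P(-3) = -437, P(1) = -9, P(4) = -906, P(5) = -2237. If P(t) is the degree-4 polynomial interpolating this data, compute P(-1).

-11

Evaluate each Lagrange basis at t = -1:
L_0(-1) = (2)·(-2)·(-5)·(-6)/[(-1)·(-5)·(-8)·(-9)] = -1/3
L_1(-1) = (3)·(-2)·(-5)·(-6)/[(1)·(-4)·(-7)·(-8)] = 45/56
L_2(-1) = (3)·(2)·(-5)·(-6)/[(5)·(4)·(-3)·(-4)] = 3/4
L_3(-1) = (3)·(2)·(-2)·(-6)/[(8)·(7)·(3)·(-1)] = -3/7
L_4(-1) = (3)·(2)·(-2)·(-5)/[(9)·(8)·(4)·(1)] = 5/24
Sum: (-1274)·(-1/3) + (-437)·(45/56) + (-9)·(3/4) + (-906)·(-3/7) + (-2237)·(5/24) = -11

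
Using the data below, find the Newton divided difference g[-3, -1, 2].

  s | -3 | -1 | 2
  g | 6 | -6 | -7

g[-3,-1] = (-6 - 6) / (-1 - (-3)) = -6
g[-1,2] = (-7 - (-6)) / (2 - (-1)) = -1/3
g[-3,-1,2] = (-1/3 - (-6)) / (2 - (-3)) = 17/15

17/15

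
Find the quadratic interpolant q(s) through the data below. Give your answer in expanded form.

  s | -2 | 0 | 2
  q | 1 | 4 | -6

Newton's divided differences:
q[-2,0] = (4 - 1) / (0 - (-2)) = 3/2
q[0,2] = (-6 - 4) / (2 - 0) = -5
q[-2,0,2] = (-5 - 3/2) / (2 - (-2)) = -13/8
q(s) = 1 + (3/2)·(s + 2) + (-13/8)·(s + 2)s
Expanding: q(s) = -(13/8)s^2 - (7/4)s + 4

q(s) = -(13/8)s^2 - (7/4)s + 4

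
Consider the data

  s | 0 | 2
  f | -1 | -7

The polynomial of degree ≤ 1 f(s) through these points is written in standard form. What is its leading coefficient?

The leading coefficient equals the top divided difference f[0,2].
f[0,2] = (-7 - (-1)) / (2 - 0) = -3

-3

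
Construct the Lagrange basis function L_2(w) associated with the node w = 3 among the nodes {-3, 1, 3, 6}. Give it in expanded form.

L_2(w) = (w + 3)(w - 1)(w - 6) / [(6)·(2)·(-3)]
       = (w^3 - 4w^2 - 15w + 18) / (-36)

L_2(w) = -(1/36)w^3 + (1/9)w^2 + (5/12)w - 1/2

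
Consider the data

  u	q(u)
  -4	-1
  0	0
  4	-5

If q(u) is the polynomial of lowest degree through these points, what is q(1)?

L_0(1) = (1)·(-3)/[(-4)·(-8)] = -3/32
L_1(1) = (5)·(-3)/[(4)·(-4)] = 15/16
L_2(1) = (5)·(1)/[(8)·(4)] = 5/32
Sum: (-1)·(-3/32) + 0 + (-5)·(5/32) = -11/16

-11/16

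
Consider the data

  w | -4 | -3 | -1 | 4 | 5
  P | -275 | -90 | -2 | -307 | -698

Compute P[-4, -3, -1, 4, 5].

-1

P[-4,-3] = (-90 - (-275)) / (-3 - (-4)) = 185
P[-3,-1] = (-2 - (-90)) / (-1 - (-3)) = 44
P[-1,4] = (-307 - (-2)) / (4 - (-1)) = -61
P[4,5] = (-698 - (-307)) / (5 - 4) = -391
P[-4,-3,-1] = (44 - 185) / (-1 - (-4)) = -47
P[-3,-1,4] = (-61 - 44) / (4 - (-3)) = -15
P[-1,4,5] = (-391 - (-61)) / (5 - (-1)) = -55
P[-4,-3,-1,4] = (-15 - (-47)) / (4 - (-4)) = 4
P[-3,-1,4,5] = (-55 - (-15)) / (5 - (-3)) = -5
P[-4,-3,-1,4,5] = (-5 - 4) / (5 - (-4)) = -1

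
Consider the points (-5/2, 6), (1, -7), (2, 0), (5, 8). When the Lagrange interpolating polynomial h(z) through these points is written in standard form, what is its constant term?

Build the Lagrange basis polynomials:
L_0(z) = (z - 1)(z - 2)(z - 5) / [-945/8] = -(8/945)z^3 + (64/945)z^2 - (136/945)z + 16/189
L_1(z) = (z + 5/2)(z - 2)(z - 5) / [14] = (1/14)z^3 - (9/28)z^2 - (15/28)z + 25/14
L_2(z) = (z + 5/2)(z - 1)(z - 5) / [-27/2] = -(2/27)z^3 + (7/27)z^2 + (20/27)z - 25/27
L_3(z) = (z + 5/2)(z - 1)(z - 2) / [90] = (1/90)z^3 - (1/180)z^2 - (11/180)z + 1/18
h(z) = 6·L_0 + (-7)·L_1 + 0·L_2 + 8·L_3
Only the constant term is needed; take it from each L_i and combine:
6·(16/189) + (-7)·(25/14) + 0·(-25/27) + 8·(1/18) = -485/42

-485/42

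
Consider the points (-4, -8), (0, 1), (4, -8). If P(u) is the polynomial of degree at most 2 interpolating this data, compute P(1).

7/16

Using Newton's divided-difference form:
P[-4,0] = (1 - (-8)) / (0 - (-4)) = 9/4
P[0,4] = (-8 - 1) / (4 - 0) = -9/4
P[-4,0,4] = (-9/4 - 9/4) / (4 - (-4)) = -9/16
P(1) = -8 + (9/4)·(5) + (-9/16)·(5)·(1) = 7/16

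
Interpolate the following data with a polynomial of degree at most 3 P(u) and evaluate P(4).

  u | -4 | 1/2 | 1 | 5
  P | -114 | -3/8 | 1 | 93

Evaluate each Lagrange basis at u = 4:
L_0(4) = (7/2)·(3)·(-1)/[(-9/2)·(-5)·(-9)] = 7/135
L_1(4) = (8)·(3)·(-1)/[(9/2)·(-1/2)·(-9/2)] = -64/27
L_2(4) = (8)·(7/2)·(-1)/[(5)·(1/2)·(-4)] = 14/5
L_3(4) = (8)·(7/2)·(3)/[(9)·(9/2)·(4)] = 14/27
Sum: (-114)·(7/135) + (-3/8)·(-64/27) + 1·(14/5) + 93·(14/27) = 46

46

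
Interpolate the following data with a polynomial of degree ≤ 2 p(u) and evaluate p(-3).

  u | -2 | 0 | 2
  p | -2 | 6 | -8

-57/4

L_0(-3) = (-3)·(-5)/[(-2)·(-4)] = 15/8
L_1(-3) = (-1)·(-5)/[(2)·(-2)] = -5/4
L_2(-3) = (-1)·(-3)/[(4)·(2)] = 3/8
Sum: (-2)·(15/8) + 6·(-5/4) + (-8)·(3/8) = -57/4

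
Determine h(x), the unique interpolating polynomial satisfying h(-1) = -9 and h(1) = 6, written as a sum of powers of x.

Build the Lagrange basis polynomials:
L_0(x) = (x - 1) / [-2] = -(1/2)x + 1/2
L_1(x) = (x + 1) / [2] = (1/2)x + 1/2
h(x) = (-9)·L_0 + 6·L_1
  (-9)·L_0(x) = (9/2)x - 9/2
  6·L_1(x) = 3x + 3
Adding term by term: (15/2)x - 3/2

h(x) = (15/2)x - 3/2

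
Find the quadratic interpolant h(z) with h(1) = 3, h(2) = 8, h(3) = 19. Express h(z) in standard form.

Build the Lagrange basis polynomials:
L_0(z) = (z - 2)(z - 3) / [2] = (1/2)z^2 - (5/2)z + 3
L_1(z) = (z - 1)(z - 3) / [-1] = -z^2 + 4z - 3
L_2(z) = (z - 1)(z - 2) / [2] = (1/2)z^2 - (3/2)z + 1
h(z) = 3·L_0 + 8·L_1 + 19·L_2
  3·L_0(z) = (3/2)z^2 - (15/2)z + 9
  8·L_1(z) = -8z^2 + 32z - 24
  19·L_2(z) = (19/2)z^2 - (57/2)z + 19
Adding term by term: 3z^2 - 4z + 4

h(z) = 3z^2 - 4z + 4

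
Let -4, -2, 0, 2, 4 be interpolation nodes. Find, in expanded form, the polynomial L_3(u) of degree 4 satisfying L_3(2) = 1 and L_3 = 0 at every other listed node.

L_3(u) = -(1/96)u^4 - (1/48)u^3 + (1/6)u^2 + (1/3)u

L_3(u) = (u + 4)(u + 2)u(u - 4) / [(6)·(4)·(2)·(-2)]
       = (u^4 + 2u^3 - 16u^2 - 32u) / (-96)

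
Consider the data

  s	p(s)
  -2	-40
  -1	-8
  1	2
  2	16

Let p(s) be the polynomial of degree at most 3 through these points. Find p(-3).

-114

Evaluate each Lagrange basis at s = -3:
L_0(-3) = (-2)·(-4)·(-5)/[(-1)·(-3)·(-4)] = 10/3
L_1(-3) = (-1)·(-4)·(-5)/[(1)·(-2)·(-3)] = -10/3
L_2(-3) = (-1)·(-2)·(-5)/[(3)·(2)·(-1)] = 5/3
L_3(-3) = (-1)·(-2)·(-4)/[(4)·(3)·(1)] = -2/3
Sum: (-40)·(10/3) + (-8)·(-10/3) + 2·(5/3) + 16·(-2/3) = -114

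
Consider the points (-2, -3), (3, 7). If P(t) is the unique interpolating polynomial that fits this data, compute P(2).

L_0(2) = (-1)/[(-5)] = 1/5
L_1(2) = (4)/[(5)] = 4/5
Sum: (-3)·(1/5) + 7·(4/5) = 5

5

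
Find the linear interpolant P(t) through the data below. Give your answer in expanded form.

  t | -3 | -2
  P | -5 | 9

L_0(t) = (t + 2) / [-1] = -t - 2
L_1(t) = (t + 3) / [1] = t + 3
P(t) = (-5)·L_0 + 9·L_1
  (-5)·L_0(t) = 5t + 10
  9·L_1(t) = 9t + 27
Adding term by term: 14t + 37

P(t) = 14t + 37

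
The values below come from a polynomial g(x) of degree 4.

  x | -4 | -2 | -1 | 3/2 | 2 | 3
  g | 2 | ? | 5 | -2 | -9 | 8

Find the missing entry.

The 5 known values determine g uniquely (degree ≤ 4).
L_0(-2) = (-1)·(-7/2)·(-4)·(-5)/[(-3)·(-11/2)·(-6)·(-7)] = 10/99
L_1(-2) = (2)·(-7/2)·(-4)·(-5)/[(3)·(-5/2)·(-3)·(-4)] = 14/9
L_2(-2) = (2)·(-1)·(-4)·(-5)/[(11/2)·(5/2)·(-1/2)·(-3/2)] = -128/33
L_3(-2) = (2)·(-1)·(-7/2)·(-5)/[(6)·(3)·(1/2)·(-1)] = 35/9
L_4(-2) = (2)·(-1)·(-7/2)·(-4)/[(7)·(4)·(3/2)·(1)] = -2/3
Sum: 2·(10/99) + 5·(14/9) + (-2)·(-128/33) + (-9)·(35/9) + 8·(-2/3) = -2435/99

-2435/99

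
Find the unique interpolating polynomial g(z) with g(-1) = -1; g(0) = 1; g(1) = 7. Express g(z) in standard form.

Newton's divided differences:
g[-1,0] = (1 - (-1)) / (0 - (-1)) = 2
g[0,1] = (7 - 1) / (1 - 0) = 6
g[-1,0,1] = (6 - 2) / (1 - (-1)) = 2
g(z) = -1 + 2·(z + 1) + 2·(z + 1)z
Expanding: g(z) = 2z^2 + 4z + 1

g(z) = 2z^2 + 4z + 1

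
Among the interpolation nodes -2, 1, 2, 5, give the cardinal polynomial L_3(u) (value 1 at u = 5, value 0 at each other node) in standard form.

L_3(u) = (1/84)u^3 - (1/84)u^2 - (1/21)u + 1/21

L_3(u) = (u + 2)(u - 1)(u - 2) / [(7)·(4)·(3)]
       = (u^3 - u^2 - 4u + 4) / (84)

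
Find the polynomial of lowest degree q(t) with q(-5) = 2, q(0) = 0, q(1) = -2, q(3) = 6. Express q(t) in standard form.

q(t) = (17/60)t^3 + (13/15)t^2 - (63/20)t

Newton's divided differences:
q[-5,0] = (0 - 2) / (0 - (-5)) = -2/5
q[0,1] = (-2 - 0) / (1 - 0) = -2
q[1,3] = (6 - (-2)) / (3 - 1) = 4
q[-5,0,1] = (-2 - (-2/5)) / (1 - (-5)) = -4/15
q[0,1,3] = (4 - (-2)) / (3 - 0) = 2
q[-5,0,1,3] = (2 - (-4/15)) / (3 - (-5)) = 17/60
q(t) = 2 + (-2/5)·(t + 5) + (-4/15)·(t + 5)t + (17/60)·(t + 5)t(t - 1)
Expanding: q(t) = (17/60)t^3 + (13/15)t^2 - (63/20)t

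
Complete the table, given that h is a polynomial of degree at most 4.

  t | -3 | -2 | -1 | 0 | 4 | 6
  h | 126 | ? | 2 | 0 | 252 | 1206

30

The 5 known values determine h uniquely (degree ≤ 4).
L_0(-2) = (-1)·(-2)·(-6)·(-8)/[(-2)·(-3)·(-7)·(-9)] = 16/63
L_1(-2) = (1)·(-2)·(-6)·(-8)/[(2)·(-1)·(-5)·(-7)] = 48/35
L_2(-2) = (1)·(-1)·(-6)·(-8)/[(3)·(1)·(-4)·(-6)] = -2/3
L_3(-2) = (1)·(-1)·(-2)·(-8)/[(7)·(5)·(4)·(-2)] = 2/35
L_4(-2) = (1)·(-1)·(-2)·(-6)/[(9)·(7)·(6)·(2)] = -1/63
Sum: 126·(16/63) + 2·(48/35) + 0 + 252·(2/35) + 1206·(-1/63) = 30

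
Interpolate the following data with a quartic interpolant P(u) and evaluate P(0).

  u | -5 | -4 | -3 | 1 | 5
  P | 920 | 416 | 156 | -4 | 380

0

L_0(0) = (4)·(3)·(-1)·(-5)/[(-1)·(-2)·(-6)·(-10)] = 1/2
L_1(0) = (5)·(3)·(-1)·(-5)/[(1)·(-1)·(-5)·(-9)] = -5/3
L_2(0) = (5)·(4)·(-1)·(-5)/[(2)·(1)·(-4)·(-8)] = 25/16
L_3(0) = (5)·(4)·(3)·(-5)/[(6)·(5)·(4)·(-4)] = 5/8
L_4(0) = (5)·(4)·(3)·(-1)/[(10)·(9)·(8)·(4)] = -1/48
Sum: 920·(1/2) + 416·(-5/3) + 156·(25/16) + (-4)·(5/8) + 380·(-1/48) = 0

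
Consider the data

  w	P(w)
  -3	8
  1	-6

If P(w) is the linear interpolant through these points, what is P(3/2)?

Evaluate each Lagrange basis at w = 3/2:
L_0(3/2) = (1/2)/[(-4)] = -1/8
L_1(3/2) = (9/2)/[(4)] = 9/8
Sum: 8·(-1/8) + (-6)·(9/8) = -31/4

-31/4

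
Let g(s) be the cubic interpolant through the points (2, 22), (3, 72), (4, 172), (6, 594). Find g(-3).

-108

Evaluate each Lagrange basis at s = -3:
L_0(-3) = (-6)·(-7)·(-9)/[(-1)·(-2)·(-4)] = 189/4
L_1(-3) = (-5)·(-7)·(-9)/[(1)·(-1)·(-3)] = -105
L_2(-3) = (-5)·(-6)·(-9)/[(2)·(1)·(-2)] = 135/2
L_3(-3) = (-5)·(-6)·(-7)/[(4)·(3)·(2)] = -35/4
Sum: 22·(189/4) + 72·(-105) + 172·(135/2) + 594·(-35/4) = -108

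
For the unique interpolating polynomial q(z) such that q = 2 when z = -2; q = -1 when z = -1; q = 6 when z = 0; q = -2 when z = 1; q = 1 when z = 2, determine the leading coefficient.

The leading coefficient equals the top divided difference q[-2,-1,0,1,2].
q[-2,-1] = (-1 - 2) / (-1 - (-2)) = -3
q[-1,0] = (6 - (-1)) / (0 - (-1)) = 7
q[0,1] = (-2 - 6) / (1 - 0) = -8
q[1,2] = (1 - (-2)) / (2 - 1) = 3
q[-2,-1,0] = (7 - (-3)) / (0 - (-2)) = 5
q[-1,0,1] = (-8 - 7) / (1 - (-1)) = -15/2
q[0,1,2] = (3 - (-8)) / (2 - 0) = 11/2
q[-2,-1,0,1] = (-15/2 - 5) / (1 - (-2)) = -25/6
q[-1,0,1,2] = (11/2 - (-15/2)) / (2 - (-1)) = 13/3
q[-2,-1,0,1,2] = (13/3 - (-25/6)) / (2 - (-2)) = 17/8

17/8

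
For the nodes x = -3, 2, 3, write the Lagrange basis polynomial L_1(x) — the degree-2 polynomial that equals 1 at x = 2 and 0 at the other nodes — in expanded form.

L_1(x) = -(1/5)x^2 + 9/5

L_1(x) = (x + 3)(x - 3) / [(5)·(-1)]
       = (x^2 - 9) / (-5)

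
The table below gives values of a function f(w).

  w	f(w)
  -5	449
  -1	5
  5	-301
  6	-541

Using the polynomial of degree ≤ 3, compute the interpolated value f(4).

-145

L_0(4) = (5)·(-1)·(-2)/[(-4)·(-10)·(-11)] = -1/44
L_1(4) = (9)·(-1)·(-2)/[(4)·(-6)·(-7)] = 3/28
L_2(4) = (9)·(5)·(-2)/[(10)·(6)·(-1)] = 3/2
L_3(4) = (9)·(5)·(-1)/[(11)·(7)·(1)] = -45/77
Sum: 449·(-1/44) + 5·(3/28) + (-301)·(3/2) + (-541)·(-45/77) = -145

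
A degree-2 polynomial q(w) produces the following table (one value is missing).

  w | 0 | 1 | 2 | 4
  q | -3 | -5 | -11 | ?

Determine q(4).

-35

The 3 known values determine q uniquely (degree ≤ 2).
L_0(4) = (3)·(2)/[(-1)·(-2)] = 3
L_1(4) = (4)·(2)/[(1)·(-1)] = -8
L_2(4) = (4)·(3)/[(2)·(1)] = 6
Sum: (-3)·(3) + (-5)·(-8) + (-11)·(6) = -35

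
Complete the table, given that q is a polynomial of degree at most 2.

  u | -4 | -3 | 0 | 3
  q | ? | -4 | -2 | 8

-26/9

The 3 known values determine q uniquely (degree ≤ 2).
Evaluate each Lagrange basis at u = -4:
L_0(-4) = (-4)·(-7)/[(-3)·(-6)] = 14/9
L_1(-4) = (-1)·(-7)/[(3)·(-3)] = -7/9
L_2(-4) = (-1)·(-4)/[(6)·(3)] = 2/9
Sum: (-4)·(14/9) + (-2)·(-7/9) + 8·(2/9) = -26/9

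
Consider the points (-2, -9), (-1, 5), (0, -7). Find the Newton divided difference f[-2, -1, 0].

-13

f[-2,-1] = (5 - (-9)) / (-1 - (-2)) = 14
f[-1,0] = (-7 - 5) / (0 - (-1)) = -12
f[-2,-1,0] = (-12 - 14) / (0 - (-2)) = -13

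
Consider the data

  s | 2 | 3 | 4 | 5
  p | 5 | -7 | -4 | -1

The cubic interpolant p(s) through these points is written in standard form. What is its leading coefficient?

L_0(s) = (s - 3)(s - 4)(s - 5) / [-6] = -(1/6)s^3 + 2s^2 - (47/6)s + 10
L_1(s) = (s - 2)(s - 4)(s - 5) / [2] = (1/2)s^3 - (11/2)s^2 + 19s - 20
L_2(s) = (s - 2)(s - 3)(s - 5) / [-2] = -(1/2)s^3 + 5s^2 - (31/2)s + 15
L_3(s) = (s - 2)(s - 3)(s - 4) / [6] = (1/6)s^3 - (3/2)s^2 + (13/3)s - 4
p(s) = 5·L_0 + (-7)·L_1 + (-4)·L_2 + (-1)·L_3
Only the coefficient of s^3 is needed; take it from each L_i and combine:
5·(-1/6) + (-7)·(1/2) + (-4)·(-1/2) + (-1)·(1/6) = -5/2

-5/2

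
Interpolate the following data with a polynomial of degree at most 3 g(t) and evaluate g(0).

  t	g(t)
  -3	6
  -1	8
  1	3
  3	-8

Using Newton's divided-difference form:
g[-3,-1] = (8 - 6) / (-1 - (-3)) = 1
g[-1,1] = (3 - 8) / (1 - (-1)) = -5/2
g[1,3] = (-8 - 3) / (3 - 1) = -11/2
g[-3,-1,1] = (-5/2 - 1) / (1 - (-3)) = -7/8
g[-1,1,3] = (-11/2 - (-5/2)) / (3 - (-1)) = -3/4
g[-3,-1,1,3] = (-3/4 - (-7/8)) / (3 - (-3)) = 1/48
g(0) = 6 + 1·(3) + (-7/8)·(3)·(1) + (1/48)·(3)·(1)·(-1) = 101/16

101/16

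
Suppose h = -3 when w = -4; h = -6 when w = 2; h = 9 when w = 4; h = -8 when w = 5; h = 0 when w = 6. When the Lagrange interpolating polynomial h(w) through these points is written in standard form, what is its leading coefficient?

167/270

The leading coefficient equals the top divided difference h[-4,2,4,5,6].
h[-4,2] = (-6 - (-3)) / (2 - (-4)) = -1/2
h[2,4] = (9 - (-6)) / (4 - 2) = 15/2
h[4,5] = (-8 - 9) / (5 - 4) = -17
h[5,6] = (0 - (-8)) / (6 - 5) = 8
h[-4,2,4] = (15/2 - (-1/2)) / (4 - (-4)) = 1
h[2,4,5] = (-17 - 15/2) / (5 - 2) = -49/6
h[4,5,6] = (8 - (-17)) / (6 - 4) = 25/2
h[-4,2,4,5] = (-49/6 - 1) / (5 - (-4)) = -55/54
h[2,4,5,6] = (25/2 - (-49/6)) / (6 - 2) = 31/6
h[-4,2,4,5,6] = (31/6 - (-55/54)) / (6 - (-4)) = 167/270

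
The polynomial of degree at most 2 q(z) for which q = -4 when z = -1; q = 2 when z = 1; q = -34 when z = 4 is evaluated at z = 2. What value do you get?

-4

Evaluate each Lagrange basis at z = 2:
L_0(2) = (1)·(-2)/[(-2)·(-5)] = -1/5
L_1(2) = (3)·(-2)/[(2)·(-3)] = 1
L_2(2) = (3)·(1)/[(5)·(3)] = 1/5
Sum: (-4)·(-1/5) + 2·(1) + (-34)·(1/5) = -4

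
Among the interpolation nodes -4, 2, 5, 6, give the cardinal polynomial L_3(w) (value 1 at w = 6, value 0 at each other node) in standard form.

L_3(w) = (1/40)w^3 - (3/40)w^2 - (9/20)w + 1

L_3(w) = (w + 4)(w - 2)(w - 5) / [(10)·(4)·(1)]
       = (w^3 - 3w^2 - 18w + 40) / (40)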